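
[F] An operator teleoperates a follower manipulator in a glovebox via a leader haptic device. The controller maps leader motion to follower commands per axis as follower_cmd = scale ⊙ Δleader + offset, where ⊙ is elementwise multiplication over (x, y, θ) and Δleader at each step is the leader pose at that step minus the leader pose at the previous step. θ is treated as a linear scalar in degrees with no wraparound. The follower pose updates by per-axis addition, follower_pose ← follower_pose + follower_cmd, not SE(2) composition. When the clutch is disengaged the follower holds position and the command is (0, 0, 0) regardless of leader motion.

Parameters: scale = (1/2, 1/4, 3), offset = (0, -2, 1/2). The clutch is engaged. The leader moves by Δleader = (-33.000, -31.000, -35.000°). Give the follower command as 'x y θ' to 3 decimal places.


axis x: 1/2·-33.000 + 0 = -16.500
axis y: 1/4·-31.000 + -2 = -9.750
axis θ: 3·-35.000 + 1/2 = -104.500

-16.500 -9.750 -104.500


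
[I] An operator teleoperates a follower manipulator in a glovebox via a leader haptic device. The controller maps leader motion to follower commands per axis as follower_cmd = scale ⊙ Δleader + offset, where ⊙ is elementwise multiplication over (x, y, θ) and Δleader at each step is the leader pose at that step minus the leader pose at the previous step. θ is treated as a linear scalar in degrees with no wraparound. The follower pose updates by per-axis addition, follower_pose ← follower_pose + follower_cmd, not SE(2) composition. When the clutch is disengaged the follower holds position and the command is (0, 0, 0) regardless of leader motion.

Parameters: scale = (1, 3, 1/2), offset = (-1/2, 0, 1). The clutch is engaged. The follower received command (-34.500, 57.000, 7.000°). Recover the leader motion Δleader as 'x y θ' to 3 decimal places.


-34.000 19.000 12.000

axis x: (-34.500 − -1/2) / (1) = -34.000
axis y: (57.000 − 0) / (3) = 19.000
axis θ: (7.000 − 1) / (1/2) = 12.000


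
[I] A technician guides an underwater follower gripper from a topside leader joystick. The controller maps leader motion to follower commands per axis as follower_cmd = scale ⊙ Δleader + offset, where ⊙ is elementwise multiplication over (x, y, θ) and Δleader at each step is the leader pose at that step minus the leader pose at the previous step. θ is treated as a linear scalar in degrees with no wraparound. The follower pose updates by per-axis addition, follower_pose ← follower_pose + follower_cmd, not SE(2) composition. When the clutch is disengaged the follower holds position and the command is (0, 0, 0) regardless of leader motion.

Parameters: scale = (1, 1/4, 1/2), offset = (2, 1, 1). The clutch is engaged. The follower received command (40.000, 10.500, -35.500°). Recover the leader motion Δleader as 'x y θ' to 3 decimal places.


axis x: (40.000 − 2) / (1) = 38.000
axis y: (10.500 − 1) / (1/4) = 38.000
axis θ: (-35.500 − 1) / (1/2) = -73.000

38.000 38.000 -73.000


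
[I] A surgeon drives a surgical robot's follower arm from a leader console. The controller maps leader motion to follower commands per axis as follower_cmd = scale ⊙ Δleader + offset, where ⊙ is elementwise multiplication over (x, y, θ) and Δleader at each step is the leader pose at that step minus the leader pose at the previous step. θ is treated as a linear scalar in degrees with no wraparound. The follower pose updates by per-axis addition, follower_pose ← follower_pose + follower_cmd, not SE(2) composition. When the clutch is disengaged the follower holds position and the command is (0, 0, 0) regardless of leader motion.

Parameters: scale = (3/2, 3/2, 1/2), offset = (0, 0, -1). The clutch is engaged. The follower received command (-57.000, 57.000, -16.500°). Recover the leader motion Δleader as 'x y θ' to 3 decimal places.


-38.000 38.000 -31.000

axis x: (-57.000 − 0) / (3/2) = -38.000
axis y: (57.000 − 0) / (3/2) = 38.000
axis θ: (-16.500 − -1) / (1/2) = -31.000


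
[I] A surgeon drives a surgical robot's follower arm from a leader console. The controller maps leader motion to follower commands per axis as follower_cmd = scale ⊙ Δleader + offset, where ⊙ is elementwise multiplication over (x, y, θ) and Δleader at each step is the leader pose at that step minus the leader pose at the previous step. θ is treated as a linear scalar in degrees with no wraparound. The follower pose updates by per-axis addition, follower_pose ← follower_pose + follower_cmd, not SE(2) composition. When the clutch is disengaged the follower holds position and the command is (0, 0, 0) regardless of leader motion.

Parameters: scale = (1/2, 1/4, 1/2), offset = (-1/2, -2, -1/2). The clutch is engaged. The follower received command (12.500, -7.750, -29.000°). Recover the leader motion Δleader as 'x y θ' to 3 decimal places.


axis x: (12.500 − -1/2) / (1/2) = 26.000
axis y: (-7.750 − -2) / (1/4) = -23.000
axis θ: (-29.000 − -1/2) / (1/2) = -57.000

26.000 -23.000 -57.000


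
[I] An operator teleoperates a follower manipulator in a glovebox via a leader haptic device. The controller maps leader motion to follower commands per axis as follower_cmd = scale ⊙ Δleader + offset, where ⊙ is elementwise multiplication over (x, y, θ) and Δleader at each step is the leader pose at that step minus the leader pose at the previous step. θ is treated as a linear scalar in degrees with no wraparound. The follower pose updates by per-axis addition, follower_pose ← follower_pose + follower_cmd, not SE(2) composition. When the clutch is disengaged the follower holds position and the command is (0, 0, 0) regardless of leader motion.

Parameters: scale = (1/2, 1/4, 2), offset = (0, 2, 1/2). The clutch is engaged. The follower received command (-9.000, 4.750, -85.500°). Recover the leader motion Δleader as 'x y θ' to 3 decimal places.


-18.000 11.000 -43.000

axis x: (-9.000 − 0) / (1/2) = -18.000
axis y: (4.750 − 2) / (1/4) = 11.000
axis θ: (-85.500 − 1/2) / (2) = -43.000


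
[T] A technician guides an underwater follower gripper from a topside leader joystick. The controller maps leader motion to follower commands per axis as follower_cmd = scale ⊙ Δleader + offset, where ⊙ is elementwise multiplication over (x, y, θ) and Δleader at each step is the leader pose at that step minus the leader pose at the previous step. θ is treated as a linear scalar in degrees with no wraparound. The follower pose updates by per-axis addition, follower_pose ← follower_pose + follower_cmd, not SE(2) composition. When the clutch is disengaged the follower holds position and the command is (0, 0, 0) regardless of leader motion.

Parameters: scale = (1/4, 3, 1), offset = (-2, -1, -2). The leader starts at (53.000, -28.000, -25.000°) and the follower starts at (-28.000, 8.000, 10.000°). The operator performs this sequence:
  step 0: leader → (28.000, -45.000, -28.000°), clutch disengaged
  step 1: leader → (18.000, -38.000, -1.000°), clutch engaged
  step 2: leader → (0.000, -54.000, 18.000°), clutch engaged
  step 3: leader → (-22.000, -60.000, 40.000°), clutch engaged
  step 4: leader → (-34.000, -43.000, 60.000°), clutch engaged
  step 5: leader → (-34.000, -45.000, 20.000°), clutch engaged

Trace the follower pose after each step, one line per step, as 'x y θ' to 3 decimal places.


step 0: Δleader=(-25.000, -17.000, -3.000°), disengaged; cmd=(0,0,0) → follower holds at (-28.000, 8.000, 10.000°)
step 1: Δleader=(-10.000, 7.000, 27.000°), engaged; cmd=(-4.500, 20.000, 25.000°) → follower=(-32.500, 28.000, 35.000°)
step 2: Δleader=(-18.000, -16.000, 19.000°), engaged; cmd=(-6.500, -49.000, 17.000°) → follower=(-39.000, -21.000, 52.000°)
step 3: Δleader=(-22.000, -6.000, 22.000°), engaged; cmd=(-7.500, -19.000, 20.000°) → follower=(-46.500, -40.000, 72.000°)
step 4: Δleader=(-12.000, 17.000, 20.000°), engaged; cmd=(-5.000, 50.000, 18.000°) → follower=(-51.500, 10.000, 90.000°)
step 5: Δleader=(0.000, -2.000, -40.000°), engaged; cmd=(-2.000, -7.000, -42.000°) → follower=(-53.500, 3.000, 48.000°)

-28.000 8.000 10.000
-32.500 28.000 35.000
-39.000 -21.000 52.000
-46.500 -40.000 72.000
-51.500 10.000 90.000
-53.500 3.000 48.000


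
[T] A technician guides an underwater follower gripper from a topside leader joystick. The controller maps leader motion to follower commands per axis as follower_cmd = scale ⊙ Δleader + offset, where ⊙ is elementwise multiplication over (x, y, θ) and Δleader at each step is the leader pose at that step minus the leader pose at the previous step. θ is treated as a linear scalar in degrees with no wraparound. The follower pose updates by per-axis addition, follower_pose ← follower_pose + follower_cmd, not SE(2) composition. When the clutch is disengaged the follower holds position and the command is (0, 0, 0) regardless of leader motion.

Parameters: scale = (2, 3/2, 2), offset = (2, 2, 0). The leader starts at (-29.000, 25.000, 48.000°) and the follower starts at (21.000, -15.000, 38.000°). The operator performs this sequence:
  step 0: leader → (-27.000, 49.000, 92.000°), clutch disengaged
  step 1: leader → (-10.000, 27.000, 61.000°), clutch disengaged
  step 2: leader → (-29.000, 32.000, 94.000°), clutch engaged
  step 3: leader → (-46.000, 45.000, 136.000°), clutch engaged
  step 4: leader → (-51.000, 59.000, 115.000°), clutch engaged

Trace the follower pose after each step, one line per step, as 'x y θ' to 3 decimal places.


step 0: Δleader=(2.000, 24.000, 44.000°), disengaged; cmd=(0,0,0) → follower holds at (21.000, -15.000, 38.000°)
step 1: Δleader=(17.000, -22.000, -31.000°), disengaged; cmd=(0,0,0) → follower holds at (21.000, -15.000, 38.000°)
step 2: Δleader=(-19.000, 5.000, 33.000°), engaged; cmd=(-36.000, 9.500, 66.000°) → follower=(-15.000, -5.500, 104.000°)
step 3: Δleader=(-17.000, 13.000, 42.000°), engaged; cmd=(-32.000, 21.500, 84.000°) → follower=(-47.000, 16.000, 188.000°)
step 4: Δleader=(-5.000, 14.000, -21.000°), engaged; cmd=(-8.000, 23.000, -42.000°) → follower=(-55.000, 39.000, 146.000°)

21.000 -15.000 38.000
21.000 -15.000 38.000
-15.000 -5.500 104.000
-47.000 16.000 188.000
-55.000 39.000 146.000


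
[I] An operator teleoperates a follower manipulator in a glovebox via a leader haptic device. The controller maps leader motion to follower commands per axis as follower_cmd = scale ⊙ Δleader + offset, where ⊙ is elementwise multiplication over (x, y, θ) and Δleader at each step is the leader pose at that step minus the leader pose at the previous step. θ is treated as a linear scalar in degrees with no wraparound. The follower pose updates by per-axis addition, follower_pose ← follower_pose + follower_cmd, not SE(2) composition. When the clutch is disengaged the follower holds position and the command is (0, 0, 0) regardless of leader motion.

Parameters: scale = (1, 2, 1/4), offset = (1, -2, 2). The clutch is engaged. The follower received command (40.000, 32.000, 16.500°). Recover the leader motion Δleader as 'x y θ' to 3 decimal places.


axis x: (40.000 − 1) / (1) = 39.000
axis y: (32.000 − -2) / (2) = 17.000
axis θ: (16.500 − 2) / (1/4) = 58.000

39.000 17.000 58.000


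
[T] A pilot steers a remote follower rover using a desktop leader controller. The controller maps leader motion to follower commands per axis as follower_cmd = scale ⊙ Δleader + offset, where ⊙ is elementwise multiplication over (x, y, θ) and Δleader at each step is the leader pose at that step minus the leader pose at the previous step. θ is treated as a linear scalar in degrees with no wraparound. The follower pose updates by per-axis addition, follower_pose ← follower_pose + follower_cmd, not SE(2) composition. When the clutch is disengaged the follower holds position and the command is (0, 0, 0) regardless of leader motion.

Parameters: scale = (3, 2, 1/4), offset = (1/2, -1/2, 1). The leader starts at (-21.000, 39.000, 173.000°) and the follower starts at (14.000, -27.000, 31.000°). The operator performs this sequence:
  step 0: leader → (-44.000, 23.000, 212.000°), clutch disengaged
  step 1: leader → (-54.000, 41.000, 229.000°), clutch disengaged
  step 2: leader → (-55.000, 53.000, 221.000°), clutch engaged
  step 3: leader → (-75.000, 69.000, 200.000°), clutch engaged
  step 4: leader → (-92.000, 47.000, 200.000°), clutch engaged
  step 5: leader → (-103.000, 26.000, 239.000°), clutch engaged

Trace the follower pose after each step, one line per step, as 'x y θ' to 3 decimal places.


step 0: Δleader=(-23.000, -16.000, 39.000°), disengaged; cmd=(0,0,0) → follower holds at (14.000, -27.000, 31.000°)
step 1: Δleader=(-10.000, 18.000, 17.000°), disengaged; cmd=(0,0,0) → follower holds at (14.000, -27.000, 31.000°)
step 2: Δleader=(-1.000, 12.000, -8.000°), engaged; cmd=(-2.500, 23.500, -1.000°) → follower=(11.500, -3.500, 30.000°)
step 3: Δleader=(-20.000, 16.000, -21.000°), engaged; cmd=(-59.500, 31.500, -4.250°) → follower=(-48.000, 28.000, 25.750°)
step 4: Δleader=(-17.000, -22.000, 0.000°), engaged; cmd=(-50.500, -44.500, 1.000°) → follower=(-98.500, -16.500, 26.750°)
step 5: Δleader=(-11.000, -21.000, 39.000°), engaged; cmd=(-32.500, -42.500, 10.750°) → follower=(-131.000, -59.000, 37.500°)

14.000 -27.000 31.000
14.000 -27.000 31.000
11.500 -3.500 30.000
-48.000 28.000 25.750
-98.500 -16.500 26.750
-131.000 -59.000 37.500


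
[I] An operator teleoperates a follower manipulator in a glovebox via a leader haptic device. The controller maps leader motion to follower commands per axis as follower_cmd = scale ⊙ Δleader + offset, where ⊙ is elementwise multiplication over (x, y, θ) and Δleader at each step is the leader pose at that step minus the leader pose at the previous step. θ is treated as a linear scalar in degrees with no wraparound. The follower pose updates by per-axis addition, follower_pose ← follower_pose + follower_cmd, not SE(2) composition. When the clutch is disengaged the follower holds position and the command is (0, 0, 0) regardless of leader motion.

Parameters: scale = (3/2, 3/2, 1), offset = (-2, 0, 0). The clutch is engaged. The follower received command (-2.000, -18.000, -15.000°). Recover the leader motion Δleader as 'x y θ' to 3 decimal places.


0.000 -12.000 -15.000

axis x: (-2.000 − -2) / (3/2) = 0.000
axis y: (-18.000 − 0) / (3/2) = -12.000
axis θ: (-15.000 − 0) / (1) = -15.000


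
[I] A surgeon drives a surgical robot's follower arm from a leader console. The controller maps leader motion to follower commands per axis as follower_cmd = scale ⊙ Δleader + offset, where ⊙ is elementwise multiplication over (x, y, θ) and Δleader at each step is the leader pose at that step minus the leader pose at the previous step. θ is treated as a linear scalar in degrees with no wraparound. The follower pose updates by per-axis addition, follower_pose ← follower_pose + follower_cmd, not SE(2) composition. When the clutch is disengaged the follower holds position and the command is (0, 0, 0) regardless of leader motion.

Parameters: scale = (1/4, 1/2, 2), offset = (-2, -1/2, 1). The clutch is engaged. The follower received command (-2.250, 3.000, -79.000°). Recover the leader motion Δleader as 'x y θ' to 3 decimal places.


axis x: (-2.250 − -2) / (1/4) = -1.000
axis y: (3.000 − -1/2) / (1/2) = 7.000
axis θ: (-79.000 − 1) / (2) = -40.000

-1.000 7.000 -40.000


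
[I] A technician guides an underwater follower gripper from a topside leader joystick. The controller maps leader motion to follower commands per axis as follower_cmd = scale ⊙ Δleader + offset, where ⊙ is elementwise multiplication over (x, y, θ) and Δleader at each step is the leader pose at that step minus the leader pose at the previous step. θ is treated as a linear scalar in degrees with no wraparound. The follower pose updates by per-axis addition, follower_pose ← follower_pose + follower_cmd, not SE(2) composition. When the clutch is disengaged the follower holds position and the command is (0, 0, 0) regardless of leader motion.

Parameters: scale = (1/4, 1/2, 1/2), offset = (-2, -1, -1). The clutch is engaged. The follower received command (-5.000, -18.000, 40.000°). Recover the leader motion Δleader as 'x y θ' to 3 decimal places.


-12.000 -34.000 82.000

axis x: (-5.000 − -2) / (1/4) = -12.000
axis y: (-18.000 − -1) / (1/2) = -34.000
axis θ: (40.000 − -1) / (1/2) = 82.000


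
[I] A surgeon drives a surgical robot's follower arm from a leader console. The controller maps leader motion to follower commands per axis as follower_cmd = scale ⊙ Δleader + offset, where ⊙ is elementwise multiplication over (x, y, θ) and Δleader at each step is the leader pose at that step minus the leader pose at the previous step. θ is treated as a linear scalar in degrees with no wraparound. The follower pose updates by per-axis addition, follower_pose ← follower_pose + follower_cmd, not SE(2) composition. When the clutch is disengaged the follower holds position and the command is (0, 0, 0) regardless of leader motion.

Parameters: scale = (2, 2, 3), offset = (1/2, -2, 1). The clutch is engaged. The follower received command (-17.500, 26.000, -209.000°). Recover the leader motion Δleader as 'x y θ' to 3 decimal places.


-9.000 14.000 -70.000

axis x: (-17.500 − 1/2) / (2) = -9.000
axis y: (26.000 − -2) / (2) = 14.000
axis θ: (-209.000 − 1) / (3) = -70.000


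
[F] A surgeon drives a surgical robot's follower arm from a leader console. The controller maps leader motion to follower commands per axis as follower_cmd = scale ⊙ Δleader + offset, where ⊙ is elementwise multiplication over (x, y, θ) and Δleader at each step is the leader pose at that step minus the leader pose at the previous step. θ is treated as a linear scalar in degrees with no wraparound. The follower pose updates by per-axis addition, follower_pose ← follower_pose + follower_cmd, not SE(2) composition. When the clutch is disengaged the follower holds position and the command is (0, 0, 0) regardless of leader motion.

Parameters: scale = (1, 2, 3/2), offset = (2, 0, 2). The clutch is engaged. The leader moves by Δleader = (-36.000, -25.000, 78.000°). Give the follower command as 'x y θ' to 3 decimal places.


axis x: 1·-36.000 + 2 = -34.000
axis y: 2·-25.000 + 0 = -50.000
axis θ: 3/2·78.000 + 2 = 119.000

-34.000 -50.000 119.000


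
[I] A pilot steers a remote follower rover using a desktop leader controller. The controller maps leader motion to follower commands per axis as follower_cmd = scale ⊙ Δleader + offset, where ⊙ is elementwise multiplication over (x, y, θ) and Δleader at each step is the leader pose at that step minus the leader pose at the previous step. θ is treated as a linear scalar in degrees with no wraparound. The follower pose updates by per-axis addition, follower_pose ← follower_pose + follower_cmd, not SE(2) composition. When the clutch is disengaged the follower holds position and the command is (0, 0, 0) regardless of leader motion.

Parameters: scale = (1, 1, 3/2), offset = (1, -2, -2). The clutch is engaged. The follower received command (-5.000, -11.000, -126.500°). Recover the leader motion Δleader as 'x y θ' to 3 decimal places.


axis x: (-5.000 − 1) / (1) = -6.000
axis y: (-11.000 − -2) / (1) = -9.000
axis θ: (-126.500 − -2) / (3/2) = -83.000

-6.000 -9.000 -83.000


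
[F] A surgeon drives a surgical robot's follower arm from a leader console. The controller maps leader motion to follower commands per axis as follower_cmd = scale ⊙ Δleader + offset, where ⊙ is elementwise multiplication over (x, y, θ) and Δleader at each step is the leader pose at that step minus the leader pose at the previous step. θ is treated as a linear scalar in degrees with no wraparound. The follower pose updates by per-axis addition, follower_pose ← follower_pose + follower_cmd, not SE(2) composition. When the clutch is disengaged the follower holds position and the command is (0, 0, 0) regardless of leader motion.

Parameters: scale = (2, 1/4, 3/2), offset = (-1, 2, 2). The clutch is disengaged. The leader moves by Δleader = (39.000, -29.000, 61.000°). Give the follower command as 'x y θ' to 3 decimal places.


0.000 0.000 0.000

clutch disengaged → follower holds; cmd = (0, 0, 0)


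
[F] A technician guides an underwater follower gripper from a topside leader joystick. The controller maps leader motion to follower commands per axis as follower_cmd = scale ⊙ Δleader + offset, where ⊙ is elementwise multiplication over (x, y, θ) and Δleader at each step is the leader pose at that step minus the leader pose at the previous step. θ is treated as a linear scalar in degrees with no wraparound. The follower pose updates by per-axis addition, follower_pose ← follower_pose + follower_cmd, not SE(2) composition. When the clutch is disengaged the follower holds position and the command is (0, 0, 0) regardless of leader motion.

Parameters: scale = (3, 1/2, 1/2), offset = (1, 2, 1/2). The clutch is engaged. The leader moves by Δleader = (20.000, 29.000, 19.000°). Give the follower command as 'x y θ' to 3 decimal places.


axis x: 3·20.000 + 1 = 61.000
axis y: 1/2·29.000 + 2 = 16.500
axis θ: 1/2·19.000 + 1/2 = 10.000

61.000 16.500 10.000


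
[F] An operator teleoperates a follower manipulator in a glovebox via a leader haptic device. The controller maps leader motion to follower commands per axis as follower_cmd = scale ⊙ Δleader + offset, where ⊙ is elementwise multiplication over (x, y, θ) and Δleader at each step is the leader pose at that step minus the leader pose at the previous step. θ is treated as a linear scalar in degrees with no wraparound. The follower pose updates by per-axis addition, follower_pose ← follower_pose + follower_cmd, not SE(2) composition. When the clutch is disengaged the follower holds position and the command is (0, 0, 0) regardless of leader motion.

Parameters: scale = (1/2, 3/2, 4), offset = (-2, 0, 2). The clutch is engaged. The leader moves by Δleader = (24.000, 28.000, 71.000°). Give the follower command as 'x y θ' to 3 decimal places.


axis x: 1/2·24.000 + -2 = 10.000
axis y: 3/2·28.000 + 0 = 42.000
axis θ: 4·71.000 + 2 = 286.000

10.000 42.000 286.000


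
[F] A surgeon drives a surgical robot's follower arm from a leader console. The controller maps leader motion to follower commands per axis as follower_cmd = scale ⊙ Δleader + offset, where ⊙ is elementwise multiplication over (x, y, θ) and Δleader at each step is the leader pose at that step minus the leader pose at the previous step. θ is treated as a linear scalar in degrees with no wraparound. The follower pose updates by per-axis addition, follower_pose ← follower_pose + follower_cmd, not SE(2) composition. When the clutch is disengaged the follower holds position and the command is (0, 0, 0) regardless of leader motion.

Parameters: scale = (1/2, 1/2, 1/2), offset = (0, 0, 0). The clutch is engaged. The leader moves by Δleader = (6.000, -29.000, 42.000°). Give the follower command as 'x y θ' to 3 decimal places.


3.000 -14.500 21.000

axis x: 1/2·6.000 + 0 = 3.000
axis y: 1/2·-29.000 + 0 = -14.500
axis θ: 1/2·42.000 + 0 = 21.000


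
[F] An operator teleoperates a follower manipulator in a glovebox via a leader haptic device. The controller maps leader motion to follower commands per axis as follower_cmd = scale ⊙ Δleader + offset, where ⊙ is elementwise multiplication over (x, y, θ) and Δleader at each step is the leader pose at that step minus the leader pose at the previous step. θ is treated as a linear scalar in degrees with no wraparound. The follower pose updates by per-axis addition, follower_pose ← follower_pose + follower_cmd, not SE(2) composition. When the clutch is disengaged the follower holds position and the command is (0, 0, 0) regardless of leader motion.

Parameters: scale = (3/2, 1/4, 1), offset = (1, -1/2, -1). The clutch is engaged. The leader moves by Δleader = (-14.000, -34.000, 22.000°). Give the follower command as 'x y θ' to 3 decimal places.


axis x: 3/2·-14.000 + 1 = -20.000
axis y: 1/4·-34.000 + -1/2 = -9.000
axis θ: 1·22.000 + -1 = 21.000

-20.000 -9.000 21.000


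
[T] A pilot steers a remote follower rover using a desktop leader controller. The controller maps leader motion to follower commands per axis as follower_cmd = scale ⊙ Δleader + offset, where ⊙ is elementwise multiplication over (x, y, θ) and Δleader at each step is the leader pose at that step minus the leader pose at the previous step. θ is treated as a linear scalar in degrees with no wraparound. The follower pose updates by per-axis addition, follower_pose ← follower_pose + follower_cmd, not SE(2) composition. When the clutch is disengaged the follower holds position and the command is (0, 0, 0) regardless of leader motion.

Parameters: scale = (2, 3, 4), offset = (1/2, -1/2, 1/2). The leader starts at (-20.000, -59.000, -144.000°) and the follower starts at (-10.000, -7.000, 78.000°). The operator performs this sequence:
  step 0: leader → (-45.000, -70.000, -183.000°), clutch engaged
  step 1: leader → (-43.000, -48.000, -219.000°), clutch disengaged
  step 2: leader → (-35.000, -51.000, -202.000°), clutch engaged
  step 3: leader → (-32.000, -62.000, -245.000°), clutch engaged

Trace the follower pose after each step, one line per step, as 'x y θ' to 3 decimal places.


step 0: Δleader=(-25.000, -11.000, -39.000°), engaged; cmd=(-49.500, -33.500, -155.500°) → follower=(-59.500, -40.500, -77.500°)
step 1: Δleader=(2.000, 22.000, -36.000°), disengaged; cmd=(0,0,0) → follower holds at (-59.500, -40.500, -77.500°)
step 2: Δleader=(8.000, -3.000, 17.000°), engaged; cmd=(16.500, -9.500, 68.500°) → follower=(-43.000, -50.000, -9.000°)
step 3: Δleader=(3.000, -11.000, -43.000°), engaged; cmd=(6.500, -33.500, -171.500°) → follower=(-36.500, -83.500, -180.500°)

-59.500 -40.500 -77.500
-59.500 -40.500 -77.500
-43.000 -50.000 -9.000
-36.500 -83.500 -180.500


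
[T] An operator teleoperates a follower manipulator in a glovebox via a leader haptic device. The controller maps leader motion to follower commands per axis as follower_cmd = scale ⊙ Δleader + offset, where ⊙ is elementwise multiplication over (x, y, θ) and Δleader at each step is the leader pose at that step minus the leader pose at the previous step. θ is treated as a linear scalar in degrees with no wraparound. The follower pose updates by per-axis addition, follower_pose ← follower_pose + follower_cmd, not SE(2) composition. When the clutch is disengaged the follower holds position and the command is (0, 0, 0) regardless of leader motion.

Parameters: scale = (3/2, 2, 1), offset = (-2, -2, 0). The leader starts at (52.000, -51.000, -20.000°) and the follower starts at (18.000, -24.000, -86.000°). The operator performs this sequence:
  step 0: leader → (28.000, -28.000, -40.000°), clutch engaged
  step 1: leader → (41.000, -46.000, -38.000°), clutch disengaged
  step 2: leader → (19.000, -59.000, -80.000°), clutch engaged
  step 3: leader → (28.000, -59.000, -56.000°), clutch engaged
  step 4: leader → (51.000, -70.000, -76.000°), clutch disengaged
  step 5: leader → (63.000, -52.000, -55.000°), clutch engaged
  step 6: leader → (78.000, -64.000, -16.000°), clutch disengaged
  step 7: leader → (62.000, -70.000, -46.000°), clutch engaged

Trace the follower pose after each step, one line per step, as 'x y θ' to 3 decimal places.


step 0: Δleader=(-24.000, 23.000, -20.000°), engaged; cmd=(-38.000, 44.000, -20.000°) → follower=(-20.000, 20.000, -106.000°)
step 1: Δleader=(13.000, -18.000, 2.000°), disengaged; cmd=(0,0,0) → follower holds at (-20.000, 20.000, -106.000°)
step 2: Δleader=(-22.000, -13.000, -42.000°), engaged; cmd=(-35.000, -28.000, -42.000°) → follower=(-55.000, -8.000, -148.000°)
step 3: Δleader=(9.000, 0.000, 24.000°), engaged; cmd=(11.500, -2.000, 24.000°) → follower=(-43.500, -10.000, -124.000°)
step 4: Δleader=(23.000, -11.000, -20.000°), disengaged; cmd=(0,0,0) → follower holds at (-43.500, -10.000, -124.000°)
step 5: Δleader=(12.000, 18.000, 21.000°), engaged; cmd=(16.000, 34.000, 21.000°) → follower=(-27.500, 24.000, -103.000°)
step 6: Δleader=(15.000, -12.000, 39.000°), disengaged; cmd=(0,0,0) → follower holds at (-27.500, 24.000, -103.000°)
step 7: Δleader=(-16.000, -6.000, -30.000°), engaged; cmd=(-26.000, -14.000, -30.000°) → follower=(-53.500, 10.000, -133.000°)

-20.000 20.000 -106.000
-20.000 20.000 -106.000
-55.000 -8.000 -148.000
-43.500 -10.000 -124.000
-43.500 -10.000 -124.000
-27.500 24.000 -103.000
-27.500 24.000 -103.000
-53.500 10.000 -133.000


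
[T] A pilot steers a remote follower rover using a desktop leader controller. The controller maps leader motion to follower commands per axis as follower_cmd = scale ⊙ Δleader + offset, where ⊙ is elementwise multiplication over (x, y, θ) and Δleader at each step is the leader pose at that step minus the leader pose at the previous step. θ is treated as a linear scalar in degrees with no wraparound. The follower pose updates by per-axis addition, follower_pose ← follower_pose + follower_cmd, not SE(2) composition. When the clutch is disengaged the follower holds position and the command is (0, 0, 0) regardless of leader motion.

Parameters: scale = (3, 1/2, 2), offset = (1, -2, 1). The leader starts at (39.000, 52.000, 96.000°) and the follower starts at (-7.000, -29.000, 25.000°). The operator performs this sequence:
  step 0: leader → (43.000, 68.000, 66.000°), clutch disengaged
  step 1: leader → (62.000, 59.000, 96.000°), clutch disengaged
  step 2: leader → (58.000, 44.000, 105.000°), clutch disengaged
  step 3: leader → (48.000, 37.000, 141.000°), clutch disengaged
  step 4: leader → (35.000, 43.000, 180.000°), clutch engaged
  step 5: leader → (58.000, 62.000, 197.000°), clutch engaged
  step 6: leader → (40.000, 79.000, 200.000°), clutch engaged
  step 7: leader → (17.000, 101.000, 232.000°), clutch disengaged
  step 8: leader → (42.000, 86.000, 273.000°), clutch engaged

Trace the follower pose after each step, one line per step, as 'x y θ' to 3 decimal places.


-7.000 -29.000 25.000
-7.000 -29.000 25.000
-7.000 -29.000 25.000
-7.000 -29.000 25.000
-45.000 -28.000 104.000
25.000 -20.500 139.000
-28.000 -14.000 146.000
-28.000 -14.000 146.000
48.000 -23.500 229.000

step 0: Δleader=(4.000, 16.000, -30.000°), disengaged; cmd=(0,0,0) → follower holds at (-7.000, -29.000, 25.000°)
step 1: Δleader=(19.000, -9.000, 30.000°), disengaged; cmd=(0,0,0) → follower holds at (-7.000, -29.000, 25.000°)
step 2: Δleader=(-4.000, -15.000, 9.000°), disengaged; cmd=(0,0,0) → follower holds at (-7.000, -29.000, 25.000°)
step 3: Δleader=(-10.000, -7.000, 36.000°), disengaged; cmd=(0,0,0) → follower holds at (-7.000, -29.000, 25.000°)
step 4: Δleader=(-13.000, 6.000, 39.000°), engaged; cmd=(-38.000, 1.000, 79.000°) → follower=(-45.000, -28.000, 104.000°)
step 5: Δleader=(23.000, 19.000, 17.000°), engaged; cmd=(70.000, 7.500, 35.000°) → follower=(25.000, -20.500, 139.000°)
step 6: Δleader=(-18.000, 17.000, 3.000°), engaged; cmd=(-53.000, 6.500, 7.000°) → follower=(-28.000, -14.000, 146.000°)
step 7: Δleader=(-23.000, 22.000, 32.000°), disengaged; cmd=(0,0,0) → follower holds at (-28.000, -14.000, 146.000°)
step 8: Δleader=(25.000, -15.000, 41.000°), engaged; cmd=(76.000, -9.500, 83.000°) → follower=(48.000, -23.500, 229.000°)


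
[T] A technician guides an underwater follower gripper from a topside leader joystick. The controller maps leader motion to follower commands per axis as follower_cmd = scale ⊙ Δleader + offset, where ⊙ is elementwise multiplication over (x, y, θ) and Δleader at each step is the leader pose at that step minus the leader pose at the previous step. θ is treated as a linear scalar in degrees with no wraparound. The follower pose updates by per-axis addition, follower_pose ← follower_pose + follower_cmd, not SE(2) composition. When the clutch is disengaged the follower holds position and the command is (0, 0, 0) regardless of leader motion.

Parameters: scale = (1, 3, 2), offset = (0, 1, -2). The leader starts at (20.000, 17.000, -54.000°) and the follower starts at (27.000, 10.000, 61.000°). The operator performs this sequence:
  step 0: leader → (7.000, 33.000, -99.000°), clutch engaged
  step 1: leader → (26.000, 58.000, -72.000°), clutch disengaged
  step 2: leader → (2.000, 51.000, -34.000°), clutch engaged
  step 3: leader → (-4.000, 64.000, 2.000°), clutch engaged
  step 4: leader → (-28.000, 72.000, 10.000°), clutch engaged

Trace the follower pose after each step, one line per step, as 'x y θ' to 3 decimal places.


step 0: Δleader=(-13.000, 16.000, -45.000°), engaged; cmd=(-13.000, 49.000, -92.000°) → follower=(14.000, 59.000, -31.000°)
step 1: Δleader=(19.000, 25.000, 27.000°), disengaged; cmd=(0,0,0) → follower holds at (14.000, 59.000, -31.000°)
step 2: Δleader=(-24.000, -7.000, 38.000°), engaged; cmd=(-24.000, -20.000, 74.000°) → follower=(-10.000, 39.000, 43.000°)
step 3: Δleader=(-6.000, 13.000, 36.000°), engaged; cmd=(-6.000, 40.000, 70.000°) → follower=(-16.000, 79.000, 113.000°)
step 4: Δleader=(-24.000, 8.000, 8.000°), engaged; cmd=(-24.000, 25.000, 14.000°) → follower=(-40.000, 104.000, 127.000°)

14.000 59.000 -31.000
14.000 59.000 -31.000
-10.000 39.000 43.000
-16.000 79.000 113.000
-40.000 104.000 127.000


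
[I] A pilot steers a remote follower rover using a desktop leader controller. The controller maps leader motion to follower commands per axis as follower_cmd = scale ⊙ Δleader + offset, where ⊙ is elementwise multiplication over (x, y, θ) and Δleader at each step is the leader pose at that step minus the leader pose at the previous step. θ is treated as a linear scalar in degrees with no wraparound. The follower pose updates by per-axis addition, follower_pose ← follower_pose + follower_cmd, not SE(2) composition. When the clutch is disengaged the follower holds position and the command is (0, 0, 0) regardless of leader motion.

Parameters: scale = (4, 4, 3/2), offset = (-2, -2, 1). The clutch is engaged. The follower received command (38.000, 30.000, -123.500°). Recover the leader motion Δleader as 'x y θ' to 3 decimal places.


10.000 8.000 -83.000

axis x: (38.000 − -2) / (4) = 10.000
axis y: (30.000 − -2) / (4) = 8.000
axis θ: (-123.500 − 1) / (3/2) = -83.000


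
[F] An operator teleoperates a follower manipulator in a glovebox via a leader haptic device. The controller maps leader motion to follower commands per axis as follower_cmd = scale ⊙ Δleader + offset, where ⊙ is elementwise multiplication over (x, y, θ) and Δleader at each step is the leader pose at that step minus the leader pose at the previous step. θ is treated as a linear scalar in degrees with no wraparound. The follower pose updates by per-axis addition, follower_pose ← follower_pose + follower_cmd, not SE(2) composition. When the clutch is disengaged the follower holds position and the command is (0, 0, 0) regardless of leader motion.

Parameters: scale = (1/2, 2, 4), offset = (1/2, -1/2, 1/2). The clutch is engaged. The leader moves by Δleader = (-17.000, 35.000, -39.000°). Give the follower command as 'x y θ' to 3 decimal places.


-8.000 69.500 -155.500

axis x: 1/2·-17.000 + 1/2 = -8.000
axis y: 2·35.000 + -1/2 = 69.500
axis θ: 4·-39.000 + 1/2 = -155.500


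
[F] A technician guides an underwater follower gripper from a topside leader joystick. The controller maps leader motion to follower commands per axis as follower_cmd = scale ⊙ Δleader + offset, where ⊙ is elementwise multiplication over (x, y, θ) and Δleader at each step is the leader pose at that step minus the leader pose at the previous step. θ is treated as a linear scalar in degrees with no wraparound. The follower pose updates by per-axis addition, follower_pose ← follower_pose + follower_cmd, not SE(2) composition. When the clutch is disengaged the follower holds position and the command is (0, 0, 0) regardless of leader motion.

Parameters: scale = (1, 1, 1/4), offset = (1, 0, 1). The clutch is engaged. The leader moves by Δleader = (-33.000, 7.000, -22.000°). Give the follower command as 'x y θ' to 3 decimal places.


axis x: 1·-33.000 + 1 = -32.000
axis y: 1·7.000 + 0 = 7.000
axis θ: 1/4·-22.000 + 1 = -4.500

-32.000 7.000 -4.500


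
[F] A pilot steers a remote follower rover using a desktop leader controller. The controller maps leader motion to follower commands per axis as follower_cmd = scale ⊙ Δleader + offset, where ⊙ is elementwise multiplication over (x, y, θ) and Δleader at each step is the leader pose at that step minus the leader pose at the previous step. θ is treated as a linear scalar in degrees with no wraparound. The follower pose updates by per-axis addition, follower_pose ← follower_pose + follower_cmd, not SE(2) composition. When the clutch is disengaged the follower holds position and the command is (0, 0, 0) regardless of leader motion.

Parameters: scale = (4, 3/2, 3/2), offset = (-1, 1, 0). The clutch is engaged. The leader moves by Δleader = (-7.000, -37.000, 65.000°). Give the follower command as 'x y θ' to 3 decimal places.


axis x: 4·-7.000 + -1 = -29.000
axis y: 3/2·-37.000 + 1 = -54.500
axis θ: 3/2·65.000 + 0 = 97.500

-29.000 -54.500 97.500


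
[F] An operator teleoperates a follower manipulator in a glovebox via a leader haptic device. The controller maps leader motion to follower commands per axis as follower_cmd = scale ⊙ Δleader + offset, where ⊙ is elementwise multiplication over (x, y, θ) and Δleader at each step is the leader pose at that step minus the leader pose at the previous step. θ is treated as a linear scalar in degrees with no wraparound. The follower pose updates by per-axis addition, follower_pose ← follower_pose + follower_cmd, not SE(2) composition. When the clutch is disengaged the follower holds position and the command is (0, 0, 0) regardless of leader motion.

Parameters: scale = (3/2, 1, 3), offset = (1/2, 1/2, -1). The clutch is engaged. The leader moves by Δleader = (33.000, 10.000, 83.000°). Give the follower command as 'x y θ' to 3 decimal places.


50.000 10.500 248.000

axis x: 3/2·33.000 + 1/2 = 50.000
axis y: 1·10.000 + 1/2 = 10.500
axis θ: 3·83.000 + -1 = 248.000


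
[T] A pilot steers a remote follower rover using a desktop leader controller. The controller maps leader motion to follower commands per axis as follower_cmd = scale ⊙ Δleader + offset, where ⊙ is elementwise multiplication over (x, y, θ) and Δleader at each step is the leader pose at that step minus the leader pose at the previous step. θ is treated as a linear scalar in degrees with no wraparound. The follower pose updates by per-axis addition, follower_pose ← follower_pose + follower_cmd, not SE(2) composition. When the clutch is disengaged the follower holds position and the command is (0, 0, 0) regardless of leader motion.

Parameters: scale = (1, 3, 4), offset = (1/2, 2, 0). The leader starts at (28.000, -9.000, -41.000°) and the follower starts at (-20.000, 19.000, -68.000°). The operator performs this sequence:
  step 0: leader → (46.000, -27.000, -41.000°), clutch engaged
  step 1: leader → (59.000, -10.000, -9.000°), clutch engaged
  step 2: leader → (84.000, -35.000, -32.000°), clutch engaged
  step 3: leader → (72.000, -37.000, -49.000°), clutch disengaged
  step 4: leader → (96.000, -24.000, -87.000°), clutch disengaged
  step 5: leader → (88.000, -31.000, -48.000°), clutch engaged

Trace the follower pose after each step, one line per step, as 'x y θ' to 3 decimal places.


step 0: Δleader=(18.000, -18.000, 0.000°), engaged; cmd=(18.500, -52.000, 0.000°) → follower=(-1.500, -33.000, -68.000°)
step 1: Δleader=(13.000, 17.000, 32.000°), engaged; cmd=(13.500, 53.000, 128.000°) → follower=(12.000, 20.000, 60.000°)
step 2: Δleader=(25.000, -25.000, -23.000°), engaged; cmd=(25.500, -73.000, -92.000°) → follower=(37.500, -53.000, -32.000°)
step 3: Δleader=(-12.000, -2.000, -17.000°), disengaged; cmd=(0,0,0) → follower holds at (37.500, -53.000, -32.000°)
step 4: Δleader=(24.000, 13.000, -38.000°), disengaged; cmd=(0,0,0) → follower holds at (37.500, -53.000, -32.000°)
step 5: Δleader=(-8.000, -7.000, 39.000°), engaged; cmd=(-7.500, -19.000, 156.000°) → follower=(30.000, -72.000, 124.000°)

-1.500 -33.000 -68.000
12.000 20.000 60.000
37.500 -53.000 -32.000
37.500 -53.000 -32.000
37.500 -53.000 -32.000
30.000 -72.000 124.000
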